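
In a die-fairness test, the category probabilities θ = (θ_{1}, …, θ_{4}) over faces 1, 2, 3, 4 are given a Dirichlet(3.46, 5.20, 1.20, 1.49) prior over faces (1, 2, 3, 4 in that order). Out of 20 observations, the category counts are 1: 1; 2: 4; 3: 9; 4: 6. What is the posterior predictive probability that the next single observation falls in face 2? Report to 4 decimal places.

The Dirichlet prior is conjugate to the Multinomial likelihood: each posterior αⱼ = prior αⱼ + observed count nⱼ.
Posterior concentration: (4.46, 9.20, 10.20, 7.49), total = 31.35.
P(next = 2 | data) = α_{2}/Σα = 0.2935.

0.2935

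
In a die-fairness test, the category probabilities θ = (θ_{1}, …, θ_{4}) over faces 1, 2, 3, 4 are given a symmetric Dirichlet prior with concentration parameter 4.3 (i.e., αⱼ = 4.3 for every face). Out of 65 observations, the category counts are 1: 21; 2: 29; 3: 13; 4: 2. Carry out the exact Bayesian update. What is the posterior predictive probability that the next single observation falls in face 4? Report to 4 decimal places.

The Dirichlet prior is conjugate to the Multinomial likelihood: each posterior αⱼ = prior αⱼ + observed count nⱼ.
Posterior concentration: (25.3, 33.3, 17.3, 6.3), total = 82.2.
P(next = 4 | data) = α_{4}/Σα = 0.0766.

0.0766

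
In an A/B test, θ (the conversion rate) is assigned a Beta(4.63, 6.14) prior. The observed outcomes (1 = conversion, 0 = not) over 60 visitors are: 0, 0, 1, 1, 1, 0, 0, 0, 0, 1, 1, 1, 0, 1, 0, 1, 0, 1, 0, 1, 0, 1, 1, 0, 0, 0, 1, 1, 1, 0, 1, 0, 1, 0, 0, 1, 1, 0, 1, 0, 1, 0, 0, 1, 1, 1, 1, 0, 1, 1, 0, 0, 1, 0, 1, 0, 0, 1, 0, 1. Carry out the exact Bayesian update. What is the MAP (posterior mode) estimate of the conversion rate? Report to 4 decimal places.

0.5036

The Beta prior is conjugate to a Binomial/Bernoulli likelihood; the update adds successes to α and failures to β.
Posterior: Beta(α+k, β+n−k) = Beta(4.63+31, 6.14+29) = Beta(35.63, 35.14).
Mode of Beta(a,b) for a,b>1 is (a−1)/(a+b−2) = 34.63/68.77 = 0.5036.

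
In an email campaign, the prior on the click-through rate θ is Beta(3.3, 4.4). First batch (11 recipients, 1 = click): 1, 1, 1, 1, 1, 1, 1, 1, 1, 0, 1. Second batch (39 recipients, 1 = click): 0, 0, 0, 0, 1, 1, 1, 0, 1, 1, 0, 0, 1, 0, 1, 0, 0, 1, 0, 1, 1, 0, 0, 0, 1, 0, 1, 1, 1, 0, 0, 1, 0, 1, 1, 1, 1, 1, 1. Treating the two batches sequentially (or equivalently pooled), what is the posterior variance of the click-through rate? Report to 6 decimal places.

The Beta prior is conjugate to a Binomial/Bernoulli likelihood; the update adds successes to α and failures to β.
After batch 1: Beta(3.3+10, 4.4+1) = Beta(13.3, 5.4).
After batch 2: Beta(13.3+21, 5.4+18) = Beta(34.3, 23.4).
Var = αβ/((α+β)²(α+β+1)) = 34.3·23.4/(57.7²·58.7) = 0.004107.

0.004107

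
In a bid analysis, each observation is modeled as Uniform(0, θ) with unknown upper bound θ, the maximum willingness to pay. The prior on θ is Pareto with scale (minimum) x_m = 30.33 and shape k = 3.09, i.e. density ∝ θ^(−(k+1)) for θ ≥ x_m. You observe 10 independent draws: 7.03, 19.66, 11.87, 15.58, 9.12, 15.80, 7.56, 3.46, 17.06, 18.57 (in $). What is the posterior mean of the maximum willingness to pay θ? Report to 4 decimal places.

32.8387

A Pareto(scale x_m, shape k) prior on the upper bound θ of Uniform(0, θ) is conjugate: posterior is Pareto(max(x_m, max xᵢ), k + n).
Sample maximum = 19.66; prior scale x_m = 30.33 → posterior scale = max = 30.33.
Posterior shape = 3.09 + 10 = 13.09.
E[θ|data] = k·x_m/(k−1) = 13.09·30.33/12.09 = 32.8387.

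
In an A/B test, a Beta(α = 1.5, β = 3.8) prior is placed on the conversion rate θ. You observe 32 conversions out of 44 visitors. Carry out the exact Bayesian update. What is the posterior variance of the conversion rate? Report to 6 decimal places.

The Beta prior is conjugate to a Binomial/Bernoulli likelihood; the update adds successes to α and failures to β.
Posterior: Beta(α+k, β+n−k) = Beta(1.5+32, 3.8+12) = Beta(33.5, 15.8).
Var = αβ/((α+β)²(α+β+1)) = 33.5·15.8/(49.3²·50.3) = 0.004330.

0.004330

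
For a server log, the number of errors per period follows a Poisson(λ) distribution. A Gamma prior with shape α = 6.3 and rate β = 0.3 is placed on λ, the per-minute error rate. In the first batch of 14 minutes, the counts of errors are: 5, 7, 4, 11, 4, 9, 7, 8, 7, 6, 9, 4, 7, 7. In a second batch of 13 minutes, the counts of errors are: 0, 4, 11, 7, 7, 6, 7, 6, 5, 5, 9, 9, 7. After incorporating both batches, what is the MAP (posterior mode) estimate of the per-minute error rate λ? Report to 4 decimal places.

With a Gamma(shape α, rate β) prior, the Poisson likelihood is conjugate: the posterior is Gamma(α + ΣXᵢ, β + n).
Batch 1: sum of counts S = 95 over n = 14 minutes.
After batch 1: Gamma(α+S, β+n) = Gamma(6.3+95, 0.3+14) = Gamma(101.3, 14.3).
Batch 2: sum of counts S = 83 over n = 13 minutes.
After batch 2: Gamma(α+S, β+n) = Gamma(101.3+83, 14.3+13) = Gamma(184.3, 27.3).
Mode of Gamma(α,β) for α≥1 is (α−1)/β = 183.3/27.3 = 6.7143.

6.7143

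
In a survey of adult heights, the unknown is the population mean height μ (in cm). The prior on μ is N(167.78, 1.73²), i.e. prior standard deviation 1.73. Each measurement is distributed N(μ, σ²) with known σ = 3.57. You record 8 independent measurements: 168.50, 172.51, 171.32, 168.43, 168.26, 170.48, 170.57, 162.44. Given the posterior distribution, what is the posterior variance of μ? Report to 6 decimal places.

For Normal data with known variance σ², a Normal(μ₀, σ₀²) prior on μ is conjugate. Posterior precision = 1/σ₀² + n/σ²; posterior mean is the precision-weighted average of μ₀ and x̄.
σ₀² = 1.73² = 2.9929, σ² = 3.57² = 12.7449; σ² + n·σ₀² = 12.7449 + 8·2.9929 = 36.6881.
Posterior precision = 1/σ₀² + n/σ² = 1/2.9929 + 8/12.7449 = (σ² + n·σ₀²)/(σ₀²σ²) = 36.6881/(2.9929·12.7449); posterior variance σₙ² = σ₀²σ²/(σ² + n·σ₀²) = 2.9929·12.7449/36.6881 = 1.039689.

1.039689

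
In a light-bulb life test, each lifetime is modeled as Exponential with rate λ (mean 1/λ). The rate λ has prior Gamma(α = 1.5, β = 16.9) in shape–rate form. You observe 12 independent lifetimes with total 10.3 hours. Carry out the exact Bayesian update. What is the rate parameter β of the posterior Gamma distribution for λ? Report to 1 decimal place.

With a Gamma(shape α, rate β) prior on the exponential rate λ, the posterior after n observations with total T = Σxᵢ is Gamma(α+n, β+T).
Posterior: Gamma(1.5+12, 16.9+10.3) = Gamma(13.5, 27.2).
Posterior β = 27.2.

27.2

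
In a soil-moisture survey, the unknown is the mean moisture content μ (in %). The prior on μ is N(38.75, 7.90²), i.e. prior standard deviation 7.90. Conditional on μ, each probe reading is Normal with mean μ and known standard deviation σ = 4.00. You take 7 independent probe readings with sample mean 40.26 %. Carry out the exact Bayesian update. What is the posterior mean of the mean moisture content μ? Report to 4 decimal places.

40.2067

For Normal data with known variance σ², a Normal(μ₀, σ₀²) prior on μ is conjugate. Posterior precision = 1/σ₀² + n/σ²; posterior mean is the precision-weighted average of μ₀ and x̄.
n·x̄ = 7·40.26 = 281.82.
σ₀² = 7.90² = 62.41, σ² = 4.00² = 16; σ² + n·σ₀² = 16 + 7·62.41 = 452.87.
Posterior mean = (μ₀/σ₀² + n·x̄/σ²)/(1/σ₀² + n/σ²) = (σ²·μ₀ + σ₀²·n·x̄)/(σ² + n·σ₀²) = (16·38.75 + 62.41·281.82)/452.87 = 18208.3862/452.87 = 40.2067.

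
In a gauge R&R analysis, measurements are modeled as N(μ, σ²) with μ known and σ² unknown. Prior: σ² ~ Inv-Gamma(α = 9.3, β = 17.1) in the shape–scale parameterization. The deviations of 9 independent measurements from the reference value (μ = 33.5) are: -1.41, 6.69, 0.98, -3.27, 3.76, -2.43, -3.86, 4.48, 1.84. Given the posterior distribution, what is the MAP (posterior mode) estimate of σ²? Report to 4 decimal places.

With known mean μ and an Inverse-Gamma(α, β) prior on σ², the Normal likelihood is conjugate: posterior is Inv-Gamma(α + n/2, β + Σ(xᵢ−μ)²/2).
Σ(xᵢ−μ)² = (-1.41)² + (6.69)² + (0.98)² + (-3.27)² + (3.76)² + (-2.43)² + (-3.86)² + (4.48)² + (1.84)² = 116.7956.
Posterior: Inv-Gamma(9.3 + 9/2, 17.1 + 116.7956/2) = Inv-Gamma(13.80, 75.49780).
Mode = β/(α+1) = 75.49780/14.80 = 5.1012.

5.1012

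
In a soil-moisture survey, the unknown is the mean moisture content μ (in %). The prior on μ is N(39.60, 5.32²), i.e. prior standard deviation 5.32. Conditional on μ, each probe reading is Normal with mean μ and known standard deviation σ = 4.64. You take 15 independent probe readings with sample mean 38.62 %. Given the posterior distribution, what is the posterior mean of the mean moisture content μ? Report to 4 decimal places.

For Normal data with known variance σ², a Normal(μ₀, σ₀²) prior on μ is conjugate. Posterior precision = 1/σ₀² + n/σ²; posterior mean is the precision-weighted average of μ₀ and x̄.
n·x̄ = 15·38.62 = 579.3.
σ₀² = 5.32² = 28.3024, σ² = 4.64² = 21.5296; σ² + n·σ₀² = 21.5296 + 15·28.3024 = 446.0656.
Posterior mean = (μ₀/σ₀² + n·x̄/σ²)/(1/σ₀² + n/σ²) = (σ²·μ₀ + σ₀²·n·x̄)/(σ² + n·σ₀²) = (21.5296·39.60 + 28.3024·579.3)/446.0656 = 17248.15248/446.0656 = 38.6673.

38.6673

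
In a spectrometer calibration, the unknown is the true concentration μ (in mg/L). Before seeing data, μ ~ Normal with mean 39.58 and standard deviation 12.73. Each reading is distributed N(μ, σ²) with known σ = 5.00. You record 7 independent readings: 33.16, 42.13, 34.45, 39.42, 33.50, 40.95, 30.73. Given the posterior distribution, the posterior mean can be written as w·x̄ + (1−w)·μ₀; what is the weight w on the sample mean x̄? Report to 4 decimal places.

0.9784

For Normal data with known variance σ², a Normal(μ₀, σ₀²) prior on μ is conjugate. Posterior precision = 1/σ₀² + n/σ²; posterior mean is the precision-weighted average of μ₀ and x̄.
σ₀² = 12.73² = 162.0529, σ² = 5.00² = 25. Prior precision 1/σ₀² = 1/162.0529; data precision n/σ² = 7/25.
w = (n/σ²)/(1/σ₀² + n/σ²) = n·σ₀²/(σ² + n·σ₀²) = 7·162.0529/(25 + 7·162.0529) = 1134.3703/1159.3703 = 0.9784.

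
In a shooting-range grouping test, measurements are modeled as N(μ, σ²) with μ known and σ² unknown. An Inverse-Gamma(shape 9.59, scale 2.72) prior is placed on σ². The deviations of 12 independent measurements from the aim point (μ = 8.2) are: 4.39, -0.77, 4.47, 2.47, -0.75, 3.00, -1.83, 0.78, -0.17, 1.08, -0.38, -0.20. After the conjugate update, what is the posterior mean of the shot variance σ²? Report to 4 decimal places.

With known mean μ and an Inverse-Gamma(α, β) prior on σ², the Normal likelihood is conjugate: posterior is Inv-Gamma(α + n/2, β + Σ(xᵢ−μ)²/2).
Σ(xᵢ−μ)² = (4.39)² + (-0.77)² + (4.47)² + (2.47)² + (-0.75)² + (3.00)² + (-1.83)² + (0.78)² + (-0.17)² + (1.08)² + (-0.38)² + (-0.20)² = 60.8463.
Posterior: Inv-Gamma(9.59 + 12/2, 2.72 + 60.8463/2) = Inv-Gamma(15.59, 33.14315).
E[σ²|data] = β/(α−1) = 33.14315/14.59 = 2.2716.

2.2716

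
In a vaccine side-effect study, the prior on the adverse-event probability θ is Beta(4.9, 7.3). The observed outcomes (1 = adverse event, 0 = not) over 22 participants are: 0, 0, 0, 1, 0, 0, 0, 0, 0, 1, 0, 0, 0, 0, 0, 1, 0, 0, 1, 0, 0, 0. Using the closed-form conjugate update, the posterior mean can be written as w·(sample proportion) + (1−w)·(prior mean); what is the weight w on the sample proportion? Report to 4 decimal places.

The Beta prior is conjugate to a Binomial/Bernoulli likelihood; the update adds successes to α and failures to β.
Posterior mean = (α₀+k)/(α₀+β₀+n) = [n/(α₀+β₀+n)]·(k/n) + [(α₀+β₀)/(α₀+β₀+n)]·α₀/(α₀+β₀), so only n and the prior enter the weight.
The weight on the data is w = n/(α₀+β₀+n) = 22/(4.9+7.3+22) = 22/34.2 = 0.6433.

0.6433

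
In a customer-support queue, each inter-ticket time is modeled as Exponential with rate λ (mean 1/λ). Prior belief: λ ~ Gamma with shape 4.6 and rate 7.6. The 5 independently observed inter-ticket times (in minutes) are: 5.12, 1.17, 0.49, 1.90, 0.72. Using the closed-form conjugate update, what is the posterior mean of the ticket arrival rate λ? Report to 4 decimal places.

With a Gamma(shape α, rate β) prior on the exponential rate λ, the posterior after n observations with total T = Σxᵢ is Gamma(α+n, β+T).
Sum of observations T = 9.40 minutes; n = 5.
Posterior: Gamma(4.6+5, 7.6+9.40) = Gamma(9.6, 17.00).
Posterior mean of λ = α/β = 9.6/17.00 = 0.5647.

0.5647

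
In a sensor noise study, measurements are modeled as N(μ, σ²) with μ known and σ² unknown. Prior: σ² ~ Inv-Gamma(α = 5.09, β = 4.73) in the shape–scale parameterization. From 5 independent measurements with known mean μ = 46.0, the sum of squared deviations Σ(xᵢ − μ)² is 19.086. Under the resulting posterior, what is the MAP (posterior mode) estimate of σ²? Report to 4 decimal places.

With known mean μ and an Inverse-Gamma(α, β) prior on σ², the Normal likelihood is conjugate: posterior is Inv-Gamma(α + n/2, β + Σ(xᵢ−μ)²/2).
Posterior: Inv-Gamma(5.09 + 5/2, 4.73 + 19.086/2) = Inv-Gamma(7.59, 14.2730).
Mode = β/(α+1) = 14.2730/8.59 = 1.6616.

1.6616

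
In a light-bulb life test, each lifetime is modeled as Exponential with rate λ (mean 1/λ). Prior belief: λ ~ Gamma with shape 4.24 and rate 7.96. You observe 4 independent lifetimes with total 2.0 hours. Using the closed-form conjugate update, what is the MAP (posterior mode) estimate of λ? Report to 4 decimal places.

0.7269

With a Gamma(shape α, rate β) prior on the exponential rate λ, the posterior after n observations with total T = Σxᵢ is Gamma(α+n, β+T).
Posterior: Gamma(4.24+4, 7.96+2.0) = Gamma(8.24, 9.96).
Mode = (α−1)/β = 0.7269.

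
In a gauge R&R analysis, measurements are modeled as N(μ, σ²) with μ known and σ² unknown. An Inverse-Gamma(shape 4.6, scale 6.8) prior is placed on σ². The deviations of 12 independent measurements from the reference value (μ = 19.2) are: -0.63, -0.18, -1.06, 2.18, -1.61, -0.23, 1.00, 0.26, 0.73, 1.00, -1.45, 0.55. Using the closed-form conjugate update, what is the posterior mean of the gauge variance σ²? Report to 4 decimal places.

1.4352

With known mean μ and an Inverse-Gamma(α, β) prior on σ², the Normal likelihood is conjugate: posterior is Inv-Gamma(α + n/2, β + Σ(xᵢ−μ)²/2).
Σ(xᵢ−μ)² = (-0.63)² + (-0.18)² + (-1.06)² + (2.18)² + (-1.61)² + (-0.23)² + (1.00)² + (0.26)² + (0.73)² + (1.00)² + (-1.45)² + (0.55)² = 13.9558.
Posterior: Inv-Gamma(4.6 + 12/2, 6.8 + 13.9558/2) = Inv-Gamma(10.60, 13.77790).
E[σ²|data] = β/(α−1) = 13.77790/9.60 = 1.4352.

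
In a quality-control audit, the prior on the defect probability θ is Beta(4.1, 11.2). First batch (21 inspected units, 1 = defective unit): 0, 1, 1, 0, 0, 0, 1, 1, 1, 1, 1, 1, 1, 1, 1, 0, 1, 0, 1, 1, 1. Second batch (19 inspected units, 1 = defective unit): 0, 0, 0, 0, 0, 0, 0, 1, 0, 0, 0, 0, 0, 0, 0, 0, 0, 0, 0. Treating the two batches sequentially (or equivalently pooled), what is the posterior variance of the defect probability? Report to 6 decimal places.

0.004109

The Beta prior is conjugate to a Binomial/Bernoulli likelihood; the update adds successes to α and failures to β.
After batch 1: Beta(4.1+15, 11.2+6) = Beta(19.1, 17.2).
After batch 2: Beta(19.1+1, 17.2+18) = Beta(20.1, 35.2).
Var = αβ/((α+β)²(α+β+1)) = 20.1·35.2/(55.3²·56.3) = 0.004109.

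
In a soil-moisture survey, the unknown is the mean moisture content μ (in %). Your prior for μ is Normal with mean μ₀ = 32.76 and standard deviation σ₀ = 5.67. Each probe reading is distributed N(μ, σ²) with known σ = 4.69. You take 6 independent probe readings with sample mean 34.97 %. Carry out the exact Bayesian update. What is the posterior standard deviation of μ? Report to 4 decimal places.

1.8140

For Normal data with known variance σ², a Normal(μ₀, σ₀²) prior on μ is conjugate. Posterior precision = 1/σ₀² + n/σ²; posterior mean is the precision-weighted average of μ₀ and x̄.
σ₀² = 5.67² = 32.1489, σ² = 4.69² = 21.9961; σ² + n·σ₀² = 21.9961 + 6·32.1489 = 214.8895.
Posterior precision = 1/σ₀² + n/σ² = 1/32.1489 + 6/21.9961 = (σ² + n·σ₀²)/(σ₀²σ²) = 214.8895/(32.1489·21.9961); posterior variance σₙ² = σ₀²σ²/(σ² + n·σ₀²) = 32.1489·21.9961/214.8895 = 3.290763.
Posterior SD = √σₙ² = √(32.1489·21.9961/214.8895) = 1.8140.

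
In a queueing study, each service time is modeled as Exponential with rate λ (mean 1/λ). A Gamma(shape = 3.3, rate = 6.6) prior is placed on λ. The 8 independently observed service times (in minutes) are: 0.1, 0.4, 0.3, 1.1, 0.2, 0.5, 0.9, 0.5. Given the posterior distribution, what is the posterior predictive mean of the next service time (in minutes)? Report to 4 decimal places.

With a Gamma(shape α, rate β) prior on the exponential rate λ, the posterior after n observations with total T = Σxᵢ is Gamma(α+n, β+T).
Sum of observations T = 4.0 minutes; n = 8.
Posterior: Gamma(3.3+8, 6.6+4.0) = Gamma(11.3, 10.6).
The predictive distribution for the next observation is Lomax; its mean is β/(α−1) = 10.6/10.3 = 1.0291.

1.0291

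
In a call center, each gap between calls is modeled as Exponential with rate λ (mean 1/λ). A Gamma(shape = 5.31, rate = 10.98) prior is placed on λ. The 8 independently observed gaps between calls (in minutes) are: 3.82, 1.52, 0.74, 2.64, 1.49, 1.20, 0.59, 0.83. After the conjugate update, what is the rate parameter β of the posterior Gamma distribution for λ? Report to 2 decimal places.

23.81

With a Gamma(shape α, rate β) prior on the exponential rate λ, the posterior after n observations with total T = Σxᵢ is Gamma(α+n, β+T).
Sum of observations T = 12.83 minutes; n = 8.
Posterior: Gamma(5.31+8, 10.98+12.83) = Gamma(13.31, 23.81).
Posterior β = 23.81.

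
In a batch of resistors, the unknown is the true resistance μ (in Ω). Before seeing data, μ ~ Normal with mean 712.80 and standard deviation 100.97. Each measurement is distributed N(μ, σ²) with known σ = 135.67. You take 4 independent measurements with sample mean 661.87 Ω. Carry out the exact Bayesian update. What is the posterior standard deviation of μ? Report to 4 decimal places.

56.3075

For Normal data with known variance σ², a Normal(μ₀, σ₀²) prior on μ is conjugate. Posterior precision = 1/σ₀² + n/σ²; posterior mean is the precision-weighted average of μ₀ and x̄.
σ₀² = 100.97² = 10194.9409, σ² = 135.67² = 18406.3489; σ² + n·σ₀² = 18406.3489 + 4·10194.9409 = 59186.1125.
Posterior precision = 1/σ₀² + n/σ² = 1/10194.9409 + 4/18406.3489 = (σ² + n·σ₀²)/(σ₀²σ²) = 59186.1125/(10194.9409·18406.3489); posterior variance σₙ² = σ₀²σ²/(σ² + n·σ₀²) = 10194.9409·18406.3489/59186.1125 = 3170.534967.
Posterior SD = √σₙ² = √(10194.9409·18406.3489/59186.1125) = 56.3075.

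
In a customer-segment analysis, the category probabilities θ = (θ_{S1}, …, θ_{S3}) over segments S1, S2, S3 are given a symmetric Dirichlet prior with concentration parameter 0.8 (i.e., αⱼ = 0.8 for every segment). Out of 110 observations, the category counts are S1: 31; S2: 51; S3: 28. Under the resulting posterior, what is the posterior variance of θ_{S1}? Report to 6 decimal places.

The Dirichlet prior is conjugate to the Multinomial likelihood: each posterior αⱼ = prior αⱼ + observed count nⱼ.
Posterior concentration: (31.8, 51.8, 28.8), total = 112.4.
Var[θ_j] = α_j(Σα−α_j)/((Σα)²(Σα+1)) = 31.8·80.6/(112.4²·113.4) = 0.001789.

0.001789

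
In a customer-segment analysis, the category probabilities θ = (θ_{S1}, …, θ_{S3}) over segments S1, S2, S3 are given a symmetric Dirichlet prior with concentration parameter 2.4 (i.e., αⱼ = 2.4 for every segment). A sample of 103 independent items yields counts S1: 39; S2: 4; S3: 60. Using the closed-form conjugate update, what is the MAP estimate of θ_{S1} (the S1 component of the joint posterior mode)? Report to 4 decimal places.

The Dirichlet prior is conjugate to the Multinomial likelihood: each posterior αⱼ = prior αⱼ + observed count nⱼ.
Posterior concentration: (41.4, 6.4, 62.4), total = 110.2.
Joint mode component: (α_{S1}−1)/(Σα−K) = 40.4/107.2 = 0.3769.

0.3769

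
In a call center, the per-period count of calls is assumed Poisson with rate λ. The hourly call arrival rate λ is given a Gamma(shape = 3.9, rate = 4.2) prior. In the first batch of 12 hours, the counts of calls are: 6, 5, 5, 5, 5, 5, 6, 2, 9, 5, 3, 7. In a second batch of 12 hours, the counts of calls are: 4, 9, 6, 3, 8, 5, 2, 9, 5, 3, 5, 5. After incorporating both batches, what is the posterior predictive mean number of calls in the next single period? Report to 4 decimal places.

4.6418

With a Gamma(shape α, rate β) prior, the Poisson likelihood is conjugate: the posterior is Gamma(α + ΣXᵢ, β + n).
Batch 1: sum of counts S = 63 over n = 12 hours.
After batch 1: Gamma(α+S, β+n) = Gamma(3.9+63, 4.2+12) = Gamma(66.9, 16.2).
Batch 2: sum of counts S = 64 over n = 12 hours.
After batch 2: Gamma(α+S, β+n) = Gamma(66.9+64, 16.2+12) = Gamma(130.9, 28.2).
The predictive distribution for one future period is NegBinom with mean α/β = 4.6418.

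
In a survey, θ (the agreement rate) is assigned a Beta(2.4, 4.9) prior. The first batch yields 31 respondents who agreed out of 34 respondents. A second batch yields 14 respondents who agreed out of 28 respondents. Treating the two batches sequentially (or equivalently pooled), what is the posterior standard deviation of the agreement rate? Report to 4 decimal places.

The Beta prior is conjugate to a Binomial/Bernoulli likelihood; the update adds successes to α and failures to β.
After batch 1: Beta(2.4+31, 4.9+3) = Beta(33.4, 7.9).
After batch 2: Beta(33.4+14, 7.9+14) = Beta(47.4, 21.9).
Var = αβ/((α+β)²(α+β+1)) = 47.4·21.9/(69.3²·70.3) = 0.00307469; SD = √0.00307469 = 0.0554.

0.0554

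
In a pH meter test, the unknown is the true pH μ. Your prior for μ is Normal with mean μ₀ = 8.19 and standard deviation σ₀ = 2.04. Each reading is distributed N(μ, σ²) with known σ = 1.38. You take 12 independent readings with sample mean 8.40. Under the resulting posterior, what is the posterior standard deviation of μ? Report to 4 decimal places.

0.3910

For Normal data with known variance σ², a Normal(μ₀, σ₀²) prior on μ is conjugate. Posterior precision = 1/σ₀² + n/σ²; posterior mean is the precision-weighted average of μ₀ and x̄.
σ₀² = 2.04² = 4.1616, σ² = 1.38² = 1.9044; σ² + n·σ₀² = 1.9044 + 12·4.1616 = 51.8436.
Posterior precision = 1/σ₀² + n/σ² = 1/4.1616 + 12/1.9044 = (σ² + n·σ₀²)/(σ₀²σ²) = 51.8436/(4.1616·1.9044); posterior variance σₙ² = σ₀²σ²/(σ² + n·σ₀²) = 4.1616·1.9044/51.8436 = 0.152870.
Posterior SD = √σₙ² = √(4.1616·1.9044/51.8436) = 0.3910.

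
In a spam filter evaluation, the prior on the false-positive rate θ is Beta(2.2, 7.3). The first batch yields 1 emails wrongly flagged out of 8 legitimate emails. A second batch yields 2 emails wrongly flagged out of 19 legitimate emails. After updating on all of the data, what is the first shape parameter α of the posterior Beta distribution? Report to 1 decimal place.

The Beta prior is conjugate to a Binomial/Bernoulli likelihood; the update adds successes to α and failures to β.
After batch 1: Beta(2.2+1, 7.3+7) = Beta(3.2, 14.3).
After batch 2: Beta(3.2+2, 14.3+17) = Beta(5.2, 31.3).
Posterior α = 5.2.

5.2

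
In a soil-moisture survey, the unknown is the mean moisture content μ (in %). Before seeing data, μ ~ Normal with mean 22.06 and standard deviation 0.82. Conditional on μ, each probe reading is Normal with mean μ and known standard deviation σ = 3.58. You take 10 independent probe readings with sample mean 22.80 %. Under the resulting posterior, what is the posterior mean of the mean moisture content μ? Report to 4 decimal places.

For Normal data with known variance σ², a Normal(μ₀, σ₀²) prior on μ is conjugate. Posterior precision = 1/σ₀² + n/σ²; posterior mean is the precision-weighted average of μ₀ and x̄.
n·x̄ = 10·22.80 = 228.
σ₀² = 0.82² = 0.6724, σ² = 3.58² = 12.8164; σ² + n·σ₀² = 12.8164 + 10·0.6724 = 19.5404.
Posterior mean = (μ₀/σ₀² + n·x̄/σ²)/(1/σ₀² + n/σ²) = (σ²·μ₀ + σ₀²·n·x̄)/(σ² + n·σ₀²) = (12.8164·22.06 + 0.6724·228)/19.5404 = 436.036984/19.5404 = 22.3146.

22.3146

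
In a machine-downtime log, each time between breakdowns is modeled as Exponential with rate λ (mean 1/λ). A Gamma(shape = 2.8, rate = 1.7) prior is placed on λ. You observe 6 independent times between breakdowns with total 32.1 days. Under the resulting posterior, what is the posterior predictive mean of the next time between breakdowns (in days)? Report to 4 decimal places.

4.3333

With a Gamma(shape α, rate β) prior on the exponential rate λ, the posterior after n observations with total T = Σxᵢ is Gamma(α+n, β+T).
Posterior: Gamma(2.8+6, 1.7+32.1) = Gamma(8.8, 33.8).
The predictive distribution for the next observation is Lomax; its mean is β/(α−1) = 33.8/7.8 = 4.3333.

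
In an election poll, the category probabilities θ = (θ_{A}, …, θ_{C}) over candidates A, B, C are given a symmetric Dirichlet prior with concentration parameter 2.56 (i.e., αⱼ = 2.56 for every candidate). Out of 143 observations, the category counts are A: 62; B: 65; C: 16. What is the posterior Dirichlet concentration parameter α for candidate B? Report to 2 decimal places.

67.56

The Dirichlet prior is conjugate to the Multinomial likelihood: each posterior αⱼ = prior αⱼ + observed count nⱼ.
Posterior concentration: (64.56, 67.56, 18.56), total = 150.68.
α_{B} = 2.56 + 65 = 67.56.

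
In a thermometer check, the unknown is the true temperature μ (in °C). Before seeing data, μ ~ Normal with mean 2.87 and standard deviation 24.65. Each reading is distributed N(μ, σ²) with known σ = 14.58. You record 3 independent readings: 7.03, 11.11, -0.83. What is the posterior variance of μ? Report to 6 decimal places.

63.458494

For Normal data with known variance σ², a Normal(μ₀, σ₀²) prior on μ is conjugate. Posterior precision = 1/σ₀² + n/σ²; posterior mean is the precision-weighted average of μ₀ and x̄.
σ₀² = 24.65² = 607.6225, σ² = 14.58² = 212.5764; σ² + n·σ₀² = 212.5764 + 3·607.6225 = 2035.4439.
Posterior precision = 1/σ₀² + n/σ² = 1/607.6225 + 3/212.5764 = (σ² + n·σ₀²)/(σ₀²σ²) = 2035.4439/(607.6225·212.5764); posterior variance σₙ² = σ₀²σ²/(σ² + n·σ₀²) = 607.6225·212.5764/2035.4439 = 63.458494.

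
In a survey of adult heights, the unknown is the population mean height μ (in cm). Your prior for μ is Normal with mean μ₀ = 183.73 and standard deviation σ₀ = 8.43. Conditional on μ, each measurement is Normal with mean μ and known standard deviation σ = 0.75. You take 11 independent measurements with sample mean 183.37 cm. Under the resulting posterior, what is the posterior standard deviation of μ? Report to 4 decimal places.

For Normal data with known variance σ², a Normal(μ₀, σ₀²) prior on μ is conjugate. Posterior precision = 1/σ₀² + n/σ²; posterior mean is the precision-weighted average of μ₀ and x̄.
σ₀² = 8.43² = 71.0649, σ² = 0.75² = 0.5625; σ² + n·σ₀² = 0.5625 + 11·71.0649 = 782.2764.
Posterior precision = 1/σ₀² + n/σ² = 1/71.0649 + 11/0.5625 = (σ² + n·σ₀²)/(σ₀²σ²) = 782.2764/(71.0649·0.5625); posterior variance σₙ² = σ₀²σ²/(σ² + n·σ₀²) = 71.0649·0.5625/782.2764 = 0.051100.
Posterior SD = √σₙ² = √(71.0649·0.5625/782.2764) = 0.2261.

0.2261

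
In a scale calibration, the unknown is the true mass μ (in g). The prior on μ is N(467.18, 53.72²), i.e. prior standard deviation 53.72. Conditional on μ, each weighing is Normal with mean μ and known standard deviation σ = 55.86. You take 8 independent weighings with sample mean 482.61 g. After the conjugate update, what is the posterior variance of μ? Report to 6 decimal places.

For Normal data with known variance σ², a Normal(μ₀, σ₀²) prior on μ is conjugate. Posterior precision = 1/σ₀² + n/σ²; posterior mean is the precision-weighted average of μ₀ and x̄.
σ₀² = 53.72² = 2885.8384, σ² = 55.86² = 3120.3396; σ² + n·σ₀² = 3120.3396 + 8·2885.8384 = 26207.0468.
Posterior precision = 1/σ₀² + n/σ² = 1/2885.8384 + 8/3120.3396 = (σ² + n·σ₀²)/(σ₀²σ²) = 26207.0468/(2885.8384·3120.3396); posterior variance σₙ² = σ₀²σ²/(σ² + n·σ₀²) = 2885.8384·3120.3396/26207.0468 = 343.602082.

343.602082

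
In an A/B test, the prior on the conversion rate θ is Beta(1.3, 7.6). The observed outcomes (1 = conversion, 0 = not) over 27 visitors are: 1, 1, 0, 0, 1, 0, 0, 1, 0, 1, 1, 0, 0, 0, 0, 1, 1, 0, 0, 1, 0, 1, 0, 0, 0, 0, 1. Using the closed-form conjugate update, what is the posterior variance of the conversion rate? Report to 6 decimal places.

0.006104

The Beta prior is conjugate to a Binomial/Bernoulli likelihood; the update adds successes to α and failures to β.
Posterior: Beta(α+k, β+n−k) = Beta(1.3+11, 7.6+16) = Beta(12.3, 23.6).
Var = αβ/((α+β)²(α+β+1)) = 12.3·23.6/(35.9²·36.9) = 0.006104.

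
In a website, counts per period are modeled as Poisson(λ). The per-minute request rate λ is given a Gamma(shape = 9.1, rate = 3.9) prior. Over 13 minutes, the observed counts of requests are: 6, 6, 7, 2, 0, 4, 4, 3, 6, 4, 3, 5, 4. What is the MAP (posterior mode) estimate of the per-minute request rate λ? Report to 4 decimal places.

3.6746

With a Gamma(shape α, rate β) prior, the Poisson likelihood is conjugate: the posterior is Gamma(α + ΣXᵢ, β + n).
Sum of counts S = 54 over n = 13 minutes.
Posterior: Gamma(α+S, β+n) = Gamma(9.1+54, 3.9+13) = Gamma(63.1, 16.9).
Mode of Gamma(α,β) for α≥1 is (α−1)/β = 62.1/16.9 = 3.6746.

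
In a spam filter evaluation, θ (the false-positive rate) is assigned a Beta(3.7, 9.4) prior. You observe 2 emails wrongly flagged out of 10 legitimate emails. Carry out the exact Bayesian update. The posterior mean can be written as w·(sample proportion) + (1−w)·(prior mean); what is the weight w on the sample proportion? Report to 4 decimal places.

0.4329

The Beta prior is conjugate to a Binomial/Bernoulli likelihood; the update adds successes to α and failures to β.
Posterior mean = (α₀+k)/(α₀+β₀+n) = [n/(α₀+β₀+n)]·(k/n) + [(α₀+β₀)/(α₀+β₀+n)]·α₀/(α₀+β₀), so only n and the prior enter the weight.
The weight on the data is w = n/(α₀+β₀+n) = 10/(3.7+9.4+10) = 10/23.1 = 0.4329.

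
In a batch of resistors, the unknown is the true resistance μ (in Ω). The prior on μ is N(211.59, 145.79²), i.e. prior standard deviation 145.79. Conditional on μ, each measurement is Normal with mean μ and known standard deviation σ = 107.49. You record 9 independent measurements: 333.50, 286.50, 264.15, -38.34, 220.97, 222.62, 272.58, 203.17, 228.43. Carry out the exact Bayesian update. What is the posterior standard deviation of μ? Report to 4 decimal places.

34.7946

For Normal data with known variance σ², a Normal(μ₀, σ₀²) prior on μ is conjugate. Posterior precision = 1/σ₀² + n/σ²; posterior mean is the precision-weighted average of μ₀ and x̄.
σ₀² = 145.79² = 21254.7241, σ² = 107.49² = 11554.1001; σ² + n·σ₀² = 11554.1001 + 9·21254.7241 = 202846.617.
Posterior precision = 1/σ₀² + n/σ² = 1/21254.7241 + 9/11554.1001 = (σ² + n·σ₀²)/(σ₀²σ²) = 202846.617/(21254.7241·11554.1001); posterior variance σₙ² = σ₀²σ²/(σ² + n·σ₀²) = 21254.7241·11554.1001/202846.617 = 1210.664558.
Posterior SD = √σₙ² = √(21254.7241·11554.1001/202846.617) = 34.7946.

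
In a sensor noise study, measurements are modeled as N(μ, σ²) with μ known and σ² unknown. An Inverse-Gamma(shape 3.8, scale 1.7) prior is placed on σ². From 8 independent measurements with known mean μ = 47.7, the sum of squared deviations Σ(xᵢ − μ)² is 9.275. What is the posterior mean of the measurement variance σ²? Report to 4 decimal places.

0.9320

With known mean μ and an Inverse-Gamma(α, β) prior on σ², the Normal likelihood is conjugate: posterior is Inv-Gamma(α + n/2, β + Σ(xᵢ−μ)²/2).
Posterior: Inv-Gamma(3.8 + 8/2, 1.7 + 9.275/2) = Inv-Gamma(7.80, 6.3375).
E[σ²|data] = β/(α−1) = 6.3375/6.80 = 0.9320.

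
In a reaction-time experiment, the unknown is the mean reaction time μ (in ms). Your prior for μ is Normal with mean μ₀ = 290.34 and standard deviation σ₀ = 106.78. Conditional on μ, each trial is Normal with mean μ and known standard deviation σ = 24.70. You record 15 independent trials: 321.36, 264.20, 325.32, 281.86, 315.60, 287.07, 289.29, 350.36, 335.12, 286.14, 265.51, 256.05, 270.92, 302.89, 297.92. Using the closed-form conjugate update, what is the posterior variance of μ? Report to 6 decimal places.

For Normal data with known variance σ², a Normal(μ₀, σ₀²) prior on μ is conjugate. Posterior precision = 1/σ₀² + n/σ²; posterior mean is the precision-weighted average of μ₀ and x̄.
σ₀² = 106.78² = 11401.9684, σ² = 24.70² = 610.09; σ² + n·σ₀² = 610.09 + 15·11401.9684 = 171639.616.
Posterior precision = 1/σ₀² + n/σ² = 1/11401.9684 + 15/610.09 = (σ² + n·σ₀²)/(σ₀²σ²) = 171639.616/(11401.9684·610.09); posterior variance σₙ² = σ₀²σ²/(σ² + n·σ₀²) = 11401.9684·610.09/171639.616 = 40.528096.

40.528096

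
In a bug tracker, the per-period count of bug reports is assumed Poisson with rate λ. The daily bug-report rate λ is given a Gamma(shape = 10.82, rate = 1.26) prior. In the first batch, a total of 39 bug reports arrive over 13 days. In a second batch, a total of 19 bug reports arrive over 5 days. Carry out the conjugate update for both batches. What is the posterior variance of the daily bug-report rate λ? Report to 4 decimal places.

0.1855

With a Gamma(shape α, rate β) prior, the Poisson likelihood is conjugate: the posterior is Gamma(α + ΣXᵢ, β + n).
After batch 1: Gamma(α+S, β+n) = Gamma(10.82+39, 1.26+13) = Gamma(49.82, 14.26).
After batch 2: Gamma(α+S, β+n) = Gamma(49.82+19, 14.26+5) = Gamma(68.82, 19.26).
Var = α/β² = 68.82/19.26² = 0.1855.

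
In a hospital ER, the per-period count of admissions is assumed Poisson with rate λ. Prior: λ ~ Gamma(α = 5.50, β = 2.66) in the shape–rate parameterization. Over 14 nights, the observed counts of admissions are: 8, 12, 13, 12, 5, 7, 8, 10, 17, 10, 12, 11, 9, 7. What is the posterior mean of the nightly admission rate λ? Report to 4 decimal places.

With a Gamma(shape α, rate β) prior, the Poisson likelihood is conjugate: the posterior is Gamma(α + ΣXᵢ, β + n).
Sum of counts S = 141 over n = 14 nights.
Posterior: Gamma(α+S, β+n) = Gamma(5.50+141, 2.66+14) = Gamma(146.50, 16.66).
Posterior mean = α/β = 146.50/16.66 = 8.7935.

8.7935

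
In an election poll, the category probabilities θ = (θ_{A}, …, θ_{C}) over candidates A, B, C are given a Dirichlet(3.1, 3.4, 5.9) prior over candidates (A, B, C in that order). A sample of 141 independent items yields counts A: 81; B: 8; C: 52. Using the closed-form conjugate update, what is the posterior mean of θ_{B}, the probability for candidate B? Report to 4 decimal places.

The Dirichlet prior is conjugate to the Multinomial likelihood: each posterior αⱼ = prior αⱼ + observed count nⱼ.
Posterior concentration: (84.1, 11.4, 57.9), total = 153.4.
E[θ_{B}|data] = α_{B}/Σα = 11.4/153.4 = 0.0743.

0.0743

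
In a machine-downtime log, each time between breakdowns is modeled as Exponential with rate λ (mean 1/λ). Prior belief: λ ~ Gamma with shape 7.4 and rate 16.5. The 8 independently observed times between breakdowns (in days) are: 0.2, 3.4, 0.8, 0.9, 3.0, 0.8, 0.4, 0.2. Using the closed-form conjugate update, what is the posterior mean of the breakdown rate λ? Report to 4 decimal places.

0.5878

With a Gamma(shape α, rate β) prior on the exponential rate λ, the posterior after n observations with total T = Σxᵢ is Gamma(α+n, β+T).
Sum of observations T = 9.7 days; n = 8.
Posterior: Gamma(7.4+8, 16.5+9.7) = Gamma(15.4, 26.2).
Posterior mean of λ = α/β = 15.4/26.2 = 0.5878.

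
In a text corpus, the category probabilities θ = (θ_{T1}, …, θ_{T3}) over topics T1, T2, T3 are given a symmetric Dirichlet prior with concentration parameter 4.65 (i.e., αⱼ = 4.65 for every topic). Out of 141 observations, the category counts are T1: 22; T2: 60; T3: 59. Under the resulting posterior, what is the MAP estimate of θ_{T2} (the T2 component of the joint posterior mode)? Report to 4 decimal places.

0.4189

The Dirichlet prior is conjugate to the Multinomial likelihood: each posterior αⱼ = prior αⱼ + observed count nⱼ.
Posterior concentration: (26.65, 64.65, 63.65), total = 154.95.
Joint mode component: (α_{T2}−1)/(Σα−K) = 63.65/151.95 = 0.4189.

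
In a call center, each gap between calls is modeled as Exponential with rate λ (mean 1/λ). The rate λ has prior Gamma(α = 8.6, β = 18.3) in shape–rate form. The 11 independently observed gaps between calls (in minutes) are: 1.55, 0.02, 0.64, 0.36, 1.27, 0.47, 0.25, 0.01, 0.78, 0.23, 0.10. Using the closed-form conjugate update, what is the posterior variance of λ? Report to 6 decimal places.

0.034085

With a Gamma(shape α, rate β) prior on the exponential rate λ, the posterior after n observations with total T = Σxᵢ is Gamma(α+n, β+T).
Sum of observations T = 5.68 minutes; n = 11.
Posterior: Gamma(8.6+11, 18.3+5.68) = Gamma(19.6, 23.98).
Var = α/β² = 0.034085.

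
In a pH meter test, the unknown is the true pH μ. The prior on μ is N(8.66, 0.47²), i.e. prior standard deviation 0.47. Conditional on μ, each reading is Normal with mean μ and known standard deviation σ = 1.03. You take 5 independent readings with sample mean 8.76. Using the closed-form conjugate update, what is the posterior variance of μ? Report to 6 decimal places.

0.108226

For Normal data with known variance σ², a Normal(μ₀, σ₀²) prior on μ is conjugate. Posterior precision = 1/σ₀² + n/σ²; posterior mean is the precision-weighted average of μ₀ and x̄.
σ₀² = 0.47² = 0.2209, σ² = 1.03² = 1.0609; σ² + n·σ₀² = 1.0609 + 5·0.2209 = 2.1654.
Posterior precision = 1/σ₀² + n/σ² = 1/0.2209 + 5/1.0609 = (σ² + n·σ₀²)/(σ₀²σ²) = 2.1654/(0.2209·1.0609); posterior variance σₙ² = σ₀²σ²/(σ² + n·σ₀²) = 0.2209·1.0609/2.1654 = 0.108226.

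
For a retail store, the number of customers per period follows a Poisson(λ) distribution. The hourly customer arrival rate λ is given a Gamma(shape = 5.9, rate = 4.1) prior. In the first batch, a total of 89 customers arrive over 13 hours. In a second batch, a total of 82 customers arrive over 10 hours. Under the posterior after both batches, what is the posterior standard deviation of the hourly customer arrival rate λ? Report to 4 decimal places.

With a Gamma(shape α, rate β) prior, the Poisson likelihood is conjugate: the posterior is Gamma(α + ΣXᵢ, β + n).
After batch 1: Gamma(α+S, β+n) = Gamma(5.9+89, 4.1+13) = Gamma(94.9, 17.1).
After batch 2: Gamma(α+S, β+n) = Gamma(94.9+82, 17.1+10) = Gamma(176.9, 27.1).
SD = √α/β = √176.9/27.1 = 0.4908.

0.4908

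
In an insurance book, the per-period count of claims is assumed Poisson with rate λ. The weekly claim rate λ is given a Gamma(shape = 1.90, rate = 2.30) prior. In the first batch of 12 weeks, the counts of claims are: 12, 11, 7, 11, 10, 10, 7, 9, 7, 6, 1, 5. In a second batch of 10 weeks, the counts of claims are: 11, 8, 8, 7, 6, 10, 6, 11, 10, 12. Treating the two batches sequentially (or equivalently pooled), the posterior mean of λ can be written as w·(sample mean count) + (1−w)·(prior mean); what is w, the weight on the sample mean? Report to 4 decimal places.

With a Gamma(shape α, rate β) prior, the Poisson likelihood is conjugate: the posterior is Gamma(α + ΣXᵢ, β + n).
Total number of weeks: n = 12 + 10 = 22.
Posterior mean = (α₀+S)/(β₀+n) = [n/(β₀+n)]·(S/n) + [β₀/(β₀+n)]·(α₀/β₀), so only n and β₀ enter the weight.
Weight on data w = n/(β₀+n) = 22/(2.30+22) = 22/24.30 = 0.9053.

0.9053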